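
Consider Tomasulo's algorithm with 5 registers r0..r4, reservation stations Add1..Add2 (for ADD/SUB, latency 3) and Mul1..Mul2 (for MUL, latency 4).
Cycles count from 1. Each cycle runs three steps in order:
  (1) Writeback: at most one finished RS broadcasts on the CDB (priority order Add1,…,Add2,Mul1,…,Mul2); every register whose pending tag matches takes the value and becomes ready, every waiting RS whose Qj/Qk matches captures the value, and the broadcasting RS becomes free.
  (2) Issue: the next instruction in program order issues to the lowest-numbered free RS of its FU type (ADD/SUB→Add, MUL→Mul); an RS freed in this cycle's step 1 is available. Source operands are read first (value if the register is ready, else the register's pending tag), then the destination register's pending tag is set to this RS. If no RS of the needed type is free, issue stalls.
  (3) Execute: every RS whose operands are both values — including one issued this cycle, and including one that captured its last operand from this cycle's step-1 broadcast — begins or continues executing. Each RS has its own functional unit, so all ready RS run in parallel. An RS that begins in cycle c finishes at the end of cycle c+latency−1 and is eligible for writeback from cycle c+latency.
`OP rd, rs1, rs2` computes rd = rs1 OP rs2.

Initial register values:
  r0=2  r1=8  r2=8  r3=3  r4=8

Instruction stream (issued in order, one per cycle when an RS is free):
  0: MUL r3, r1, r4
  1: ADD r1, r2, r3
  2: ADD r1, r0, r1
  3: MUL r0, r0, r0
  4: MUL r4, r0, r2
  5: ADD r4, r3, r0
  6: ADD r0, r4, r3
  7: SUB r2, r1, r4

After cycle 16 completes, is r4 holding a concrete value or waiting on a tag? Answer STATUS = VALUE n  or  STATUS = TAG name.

cycle 1: issue MUL r3<-Mul1 // r0:2,r1:8,r2:8,r3:Mul1,r4:8
cycle 2: issue ADD r1<-Add1 // r0:2,r1:Add1,r2:8,r3:Mul1,r4:8
cycle 3: issue ADD r1<-Add2 // r0:2,r1:Add2,r2:8,r3:Mul1,r4:8
cycle 4: issue MUL r0<-Mul2 // r0:Mul2,r1:Add2,r2:8,r3:Mul1,r4:8
cycle 5: CDB Mul1=64; issue MUL r4<-Mul1 // r0:Mul2,r1:Add2,r2:8,r3:64,r4:Mul1
cycle 6: stall // r0:Mul2,r1:Add2,r2:8,r3:64,r4:Mul1
cycle 7: stall // r0:Mul2,r1:Add2,r2:8,r3:64,r4:Mul1
cycle 8: CDB Add1=72; issue ADD r4<-Add1 // r0:Mul2,r1:Add2,r2:8,r3:64,r4:Add1
cycle 9: CDB Mul2=4; stall // r0:4,r1:Add2,r2:8,r3:64,r4:Add1
cycle 10: stall // r0:4,r1:Add2,r2:8,r3:64,r4:Add1
cycle 11: CDB Add2=74; issue ADD r0<-Add2 // r0:Add2,r1:74,r2:8,r3:64,r4:Add1
cycle 12: CDB Add1=68; issue SUB r2<-Add1 // r0:Add2,r1:74,r2:Add1,r3:64,r4:68
cycle 13: CDB Mul1=32 // r0:Add2,r1:74,r2:Add1,r3:64,r4:68
cycle 14: - // r0:Add2,r1:74,r2:Add1,r3:64,r4:68
cycle 15: CDB Add1=6 // r0:Add2,r1:74,r2:6,r3:64,r4:68
cycle 16: CDB Add2=132 // r0:132,r1:74,r2:6,r3:64,r4:68

STATUS = VALUE 68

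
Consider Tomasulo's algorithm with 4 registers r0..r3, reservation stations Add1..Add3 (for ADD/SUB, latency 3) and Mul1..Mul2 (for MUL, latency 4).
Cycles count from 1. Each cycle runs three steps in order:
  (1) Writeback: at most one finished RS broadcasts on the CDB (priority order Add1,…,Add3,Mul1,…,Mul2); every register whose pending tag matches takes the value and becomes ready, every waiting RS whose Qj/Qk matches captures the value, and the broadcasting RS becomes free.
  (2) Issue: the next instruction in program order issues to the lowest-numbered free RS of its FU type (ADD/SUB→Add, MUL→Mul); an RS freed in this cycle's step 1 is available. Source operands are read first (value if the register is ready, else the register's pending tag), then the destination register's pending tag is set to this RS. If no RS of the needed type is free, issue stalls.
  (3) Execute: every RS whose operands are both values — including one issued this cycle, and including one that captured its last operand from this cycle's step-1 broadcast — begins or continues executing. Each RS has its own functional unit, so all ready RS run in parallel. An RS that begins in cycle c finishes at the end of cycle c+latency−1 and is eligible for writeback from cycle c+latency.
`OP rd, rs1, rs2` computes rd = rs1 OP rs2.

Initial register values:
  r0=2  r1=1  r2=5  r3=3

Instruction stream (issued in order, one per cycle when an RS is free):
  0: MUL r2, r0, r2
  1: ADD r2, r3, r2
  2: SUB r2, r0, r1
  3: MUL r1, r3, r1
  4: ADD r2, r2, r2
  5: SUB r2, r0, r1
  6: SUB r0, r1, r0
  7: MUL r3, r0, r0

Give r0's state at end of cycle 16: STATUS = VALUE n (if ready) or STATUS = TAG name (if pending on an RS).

STATUS = VALUE 1

  c1: issue MUL r2<-Mul1  regs: r0:2,r1:1,r2:Mul1,r3:3
  c2: issue ADD r2<-Add1  regs: r0:2,r1:1,r2:Add1,r3:3
  c3: issue SUB r2<-Add2  regs: r0:2,r1:1,r2:Add2,r3:3
  c4: issue MUL r1<-Mul2  regs: r0:2,r1:Mul2,r2:Add2,r3:3
  c5: CDB Mul1=10; issue ADD r2<-Add3  regs: r0:2,r1:Mul2,r2:Add3,r3:3
  c6: CDB Add2=1; issue SUB r2<-Add2  regs: r0:2,r1:Mul2,r2:Add2,r3:3
  c7: stall  regs: r0:2,r1:Mul2,r2:Add2,r3:3
  c8: CDB Add1=13; issue SUB r0<-Add1  regs: r0:Add1,r1:Mul2,r2:Add2,r3:3
  c9: CDB Add3=2; issue MUL r3<-Mul1  regs: r0:Add1,r1:Mul2,r2:Add2,r3:Mul1
  c10: CDB Mul2=3  regs: r0:Add1,r1:3,r2:Add2,r3:Mul1
  c11: -  regs: r0:Add1,r1:3,r2:Add2,r3:Mul1
  c12: -  regs: r0:Add1,r1:3,r2:Add2,r3:Mul1
  c13: CDB Add1=1  regs: r0:1,r1:3,r2:Add2,r3:Mul1
  c14: CDB Add2=-1  regs: r0:1,r1:3,r2:-1,r3:Mul1
  c15: -  regs: r0:1,r1:3,r2:-1,r3:Mul1
  c16: -  regs: r0:1,r1:3,r2:-1,r3:Mul1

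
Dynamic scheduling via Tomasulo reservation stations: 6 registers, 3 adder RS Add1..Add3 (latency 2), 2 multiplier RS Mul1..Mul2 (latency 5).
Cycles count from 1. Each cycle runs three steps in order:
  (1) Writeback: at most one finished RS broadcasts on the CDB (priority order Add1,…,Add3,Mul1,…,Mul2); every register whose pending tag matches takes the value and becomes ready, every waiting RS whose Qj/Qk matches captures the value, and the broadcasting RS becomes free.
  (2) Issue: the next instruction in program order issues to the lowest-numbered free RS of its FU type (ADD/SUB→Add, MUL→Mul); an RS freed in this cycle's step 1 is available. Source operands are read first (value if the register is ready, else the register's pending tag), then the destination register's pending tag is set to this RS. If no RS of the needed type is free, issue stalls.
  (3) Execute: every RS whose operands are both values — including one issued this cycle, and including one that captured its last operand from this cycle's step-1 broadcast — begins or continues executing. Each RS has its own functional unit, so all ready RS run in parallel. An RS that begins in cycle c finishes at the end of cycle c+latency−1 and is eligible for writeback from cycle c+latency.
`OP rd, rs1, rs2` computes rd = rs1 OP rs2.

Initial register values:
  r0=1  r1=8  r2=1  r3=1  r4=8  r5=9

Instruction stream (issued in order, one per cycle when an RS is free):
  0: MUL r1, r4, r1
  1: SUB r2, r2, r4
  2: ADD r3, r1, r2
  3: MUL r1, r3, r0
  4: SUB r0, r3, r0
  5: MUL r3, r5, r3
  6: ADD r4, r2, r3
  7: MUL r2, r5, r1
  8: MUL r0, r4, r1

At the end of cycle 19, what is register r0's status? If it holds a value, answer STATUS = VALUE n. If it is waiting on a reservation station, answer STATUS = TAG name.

cycle 1: issue MUL r1<-Mul1 // r0:1,r1:Mul1,r2:1,r3:1,r4:8,r5:9
cycle 2: issue SUB r2<-Add1 // r0:1,r1:Mul1,r2:Add1,r3:1,r4:8,r5:9
cycle 3: issue ADD r3<-Add2 // r0:1,r1:Mul1,r2:Add1,r3:Add2,r4:8,r5:9
cycle 4: CDB Add1=-7; issue MUL r1<-Mul2 // r0:1,r1:Mul2,r2:-7,r3:Add2,r4:8,r5:9
cycle 5: issue SUB r0<-Add1 // r0:Add1,r1:Mul2,r2:-7,r3:Add2,r4:8,r5:9
cycle 6: CDB Mul1=64; issue MUL r3<-Mul1 // r0:Add1,r1:Mul2,r2:-7,r3:Mul1,r4:8,r5:9
cycle 7: issue ADD r4<-Add3 // r0:Add1,r1:Mul2,r2:-7,r3:Mul1,r4:Add3,r5:9
cycle 8: CDB Add2=57; stall // r0:Add1,r1:Mul2,r2:-7,r3:Mul1,r4:Add3,r5:9
cycle 9: stall // r0:Add1,r1:Mul2,r2:-7,r3:Mul1,r4:Add3,r5:9
cycle 10: CDB Add1=56; stall // r0:56,r1:Mul2,r2:-7,r3:Mul1,r4:Add3,r5:9
cycle 11: stall // r0:56,r1:Mul2,r2:-7,r3:Mul1,r4:Add3,r5:9
cycle 12: stall // r0:56,r1:Mul2,r2:-7,r3:Mul1,r4:Add3,r5:9
cycle 13: CDB Mul1=513; issue MUL r2<-Mul1 // r0:56,r1:Mul2,r2:Mul1,r3:513,r4:Add3,r5:9
cycle 14: CDB Mul2=57; issue MUL r0<-Mul2 // r0:Mul2,r1:57,r2:Mul1,r3:513,r4:Add3,r5:9
cycle 15: CDB Add3=506 // r0:Mul2,r1:57,r2:Mul1,r3:513,r4:506,r5:9
cycle 16: - // r0:Mul2,r1:57,r2:Mul1,r3:513,r4:506,r5:9
cycle 17: - // r0:Mul2,r1:57,r2:Mul1,r3:513,r4:506,r5:9
cycle 18: - // r0:Mul2,r1:57,r2:Mul1,r3:513,r4:506,r5:9
cycle 19: CDB Mul1=513 // r0:Mul2,r1:57,r2:513,r3:513,r4:506,r5:9

STATUS = TAG Mul2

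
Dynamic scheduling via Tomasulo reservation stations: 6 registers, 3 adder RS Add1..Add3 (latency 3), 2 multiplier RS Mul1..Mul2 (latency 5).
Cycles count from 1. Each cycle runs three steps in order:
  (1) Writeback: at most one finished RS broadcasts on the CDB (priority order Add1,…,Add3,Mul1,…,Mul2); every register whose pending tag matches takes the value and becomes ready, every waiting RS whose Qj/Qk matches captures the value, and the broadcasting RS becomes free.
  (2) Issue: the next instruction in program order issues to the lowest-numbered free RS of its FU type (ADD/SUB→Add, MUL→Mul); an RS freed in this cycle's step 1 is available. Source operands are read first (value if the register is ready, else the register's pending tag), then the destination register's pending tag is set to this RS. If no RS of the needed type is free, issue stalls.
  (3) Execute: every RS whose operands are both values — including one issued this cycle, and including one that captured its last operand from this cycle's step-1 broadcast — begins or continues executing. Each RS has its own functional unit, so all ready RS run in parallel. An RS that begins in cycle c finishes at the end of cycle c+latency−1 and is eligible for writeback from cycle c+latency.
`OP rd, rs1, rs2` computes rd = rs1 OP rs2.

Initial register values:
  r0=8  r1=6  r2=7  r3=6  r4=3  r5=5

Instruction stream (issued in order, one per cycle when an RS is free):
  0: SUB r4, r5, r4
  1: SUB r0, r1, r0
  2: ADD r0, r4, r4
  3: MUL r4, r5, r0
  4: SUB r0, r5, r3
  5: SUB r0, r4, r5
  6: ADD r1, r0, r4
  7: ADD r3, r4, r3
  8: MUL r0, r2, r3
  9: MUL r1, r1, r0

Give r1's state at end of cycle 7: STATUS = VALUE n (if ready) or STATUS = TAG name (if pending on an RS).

STATUS = TAG Add3

cycle 1: issue SUB r4<-Add1 // r0:8,r1:6,r2:7,r3:6,r4:Add1,r5:5
cycle 2: issue SUB r0<-Add2 // r0:Add2,r1:6,r2:7,r3:6,r4:Add1,r5:5
cycle 3: issue ADD r0<-Add3 // r0:Add3,r1:6,r2:7,r3:6,r4:Add1,r5:5
cycle 4: CDB Add1=2; issue MUL r4<-Mul1 // r0:Add3,r1:6,r2:7,r3:6,r4:Mul1,r5:5
cycle 5: CDB Add2=-2; issue SUB r0<-Add1 // r0:Add1,r1:6,r2:7,r3:6,r4:Mul1,r5:5
cycle 6: issue SUB r0<-Add2 // r0:Add2,r1:6,r2:7,r3:6,r4:Mul1,r5:5
cycle 7: CDB Add3=4; issue ADD r1<-Add3 // r0:Add2,r1:Add3,r2:7,r3:6,r4:Mul1,r5:5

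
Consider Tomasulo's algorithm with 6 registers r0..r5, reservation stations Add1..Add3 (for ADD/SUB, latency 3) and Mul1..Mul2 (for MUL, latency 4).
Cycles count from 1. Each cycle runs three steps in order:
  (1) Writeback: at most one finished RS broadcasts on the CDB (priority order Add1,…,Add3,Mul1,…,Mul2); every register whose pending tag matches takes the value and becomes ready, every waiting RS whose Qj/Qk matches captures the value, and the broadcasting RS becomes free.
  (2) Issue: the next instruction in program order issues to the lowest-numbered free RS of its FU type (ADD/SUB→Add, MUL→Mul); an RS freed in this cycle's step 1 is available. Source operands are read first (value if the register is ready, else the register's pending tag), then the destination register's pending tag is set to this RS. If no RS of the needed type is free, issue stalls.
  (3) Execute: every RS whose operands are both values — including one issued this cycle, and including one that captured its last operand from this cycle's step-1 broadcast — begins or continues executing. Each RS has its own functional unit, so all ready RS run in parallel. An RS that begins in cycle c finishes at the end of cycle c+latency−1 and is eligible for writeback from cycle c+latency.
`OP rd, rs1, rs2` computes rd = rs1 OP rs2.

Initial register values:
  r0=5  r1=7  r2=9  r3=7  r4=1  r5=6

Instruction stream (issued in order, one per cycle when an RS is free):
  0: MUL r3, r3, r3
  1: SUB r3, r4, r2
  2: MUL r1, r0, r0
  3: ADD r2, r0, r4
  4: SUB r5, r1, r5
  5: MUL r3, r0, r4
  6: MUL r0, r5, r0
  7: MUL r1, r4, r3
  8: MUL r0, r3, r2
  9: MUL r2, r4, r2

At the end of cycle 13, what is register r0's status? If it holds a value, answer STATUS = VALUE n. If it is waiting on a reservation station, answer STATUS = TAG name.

STATUS = TAG Mul2

c1: issue MUL r3<-Mul1 | r0:5,r1:7,r2:9,r3:Mul1,r4:1,r5:6
c2: issue SUB r3<-Add1 | r0:5,r1:7,r2:9,r3:Add1,r4:1,r5:6
c3: issue MUL r1<-Mul2 | r0:5,r1:Mul2,r2:9,r3:Add1,r4:1,r5:6
c4: issue ADD r2<-Add2 | r0:5,r1:Mul2,r2:Add2,r3:Add1,r4:1,r5:6
c5: CDB Add1=-8; issue SUB r5<-Add1 | r0:5,r1:Mul2,r2:Add2,r3:-8,r4:1,r5:Add1
c6: CDB Mul1=49; issue MUL r3<-Mul1 | r0:5,r1:Mul2,r2:Add2,r3:Mul1,r4:1,r5:Add1
c7: CDB Add2=6; stall | r0:5,r1:Mul2,r2:6,r3:Mul1,r4:1,r5:Add1
c8: CDB Mul2=25; issue MUL r0<-Mul2 | r0:Mul2,r1:25,r2:6,r3:Mul1,r4:1,r5:Add1
c9: stall | r0:Mul2,r1:25,r2:6,r3:Mul1,r4:1,r5:Add1
c10: CDB Mul1=5; issue MUL r1<-Mul1 | r0:Mul2,r1:Mul1,r2:6,r3:5,r4:1,r5:Add1
c11: CDB Add1=19; stall | r0:Mul2,r1:Mul1,r2:6,r3:5,r4:1,r5:19
c12: stall | r0:Mul2,r1:Mul1,r2:6,r3:5,r4:1,r5:19
c13: stall | r0:Mul2,r1:Mul1,r2:6,r3:5,r4:1,r5:19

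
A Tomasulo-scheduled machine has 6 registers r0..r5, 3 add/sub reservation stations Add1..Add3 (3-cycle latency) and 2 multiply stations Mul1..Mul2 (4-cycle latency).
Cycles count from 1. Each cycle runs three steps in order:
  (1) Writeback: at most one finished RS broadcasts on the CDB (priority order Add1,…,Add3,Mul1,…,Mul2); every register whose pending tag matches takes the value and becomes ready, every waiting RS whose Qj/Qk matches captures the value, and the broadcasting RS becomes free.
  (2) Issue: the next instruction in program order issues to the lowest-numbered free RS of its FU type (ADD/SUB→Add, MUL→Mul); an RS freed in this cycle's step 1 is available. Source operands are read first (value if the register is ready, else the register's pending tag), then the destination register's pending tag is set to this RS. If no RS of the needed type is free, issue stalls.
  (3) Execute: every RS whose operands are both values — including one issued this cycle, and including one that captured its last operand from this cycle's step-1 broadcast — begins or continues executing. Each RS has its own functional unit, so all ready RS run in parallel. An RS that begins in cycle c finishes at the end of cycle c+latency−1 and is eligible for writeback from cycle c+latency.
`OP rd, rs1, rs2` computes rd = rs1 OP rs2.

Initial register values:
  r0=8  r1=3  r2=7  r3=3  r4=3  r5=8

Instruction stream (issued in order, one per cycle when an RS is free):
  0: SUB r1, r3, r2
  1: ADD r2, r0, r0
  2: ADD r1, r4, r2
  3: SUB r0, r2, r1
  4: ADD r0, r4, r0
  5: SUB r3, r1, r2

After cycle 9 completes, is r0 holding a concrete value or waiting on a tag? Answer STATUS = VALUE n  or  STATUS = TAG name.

STATUS = TAG Add2

c1: issue SUB r1<-Add1 | r0:8,r1:Add1,r2:7,r3:3,r4:3,r5:8
c2: issue ADD r2<-Add2 | r0:8,r1:Add1,r2:Add2,r3:3,r4:3,r5:8
c3: issue ADD r1<-Add3 | r0:8,r1:Add3,r2:Add2,r3:3,r4:3,r5:8
c4: CDB Add1=-4; issue SUB r0<-Add1 | r0:Add1,r1:Add3,r2:Add2,r3:3,r4:3,r5:8
c5: CDB Add2=16; issue ADD r0<-Add2 | r0:Add2,r1:Add3,r2:16,r3:3,r4:3,r5:8
c6: stall | r0:Add2,r1:Add3,r2:16,r3:3,r4:3,r5:8
c7: stall | r0:Add2,r1:Add3,r2:16,r3:3,r4:3,r5:8
c8: CDB Add3=19; issue SUB r3<-Add3 | r0:Add2,r1:19,r2:16,r3:Add3,r4:3,r5:8
c9: - | r0:Add2,r1:19,r2:16,r3:Add3,r4:3,r5:8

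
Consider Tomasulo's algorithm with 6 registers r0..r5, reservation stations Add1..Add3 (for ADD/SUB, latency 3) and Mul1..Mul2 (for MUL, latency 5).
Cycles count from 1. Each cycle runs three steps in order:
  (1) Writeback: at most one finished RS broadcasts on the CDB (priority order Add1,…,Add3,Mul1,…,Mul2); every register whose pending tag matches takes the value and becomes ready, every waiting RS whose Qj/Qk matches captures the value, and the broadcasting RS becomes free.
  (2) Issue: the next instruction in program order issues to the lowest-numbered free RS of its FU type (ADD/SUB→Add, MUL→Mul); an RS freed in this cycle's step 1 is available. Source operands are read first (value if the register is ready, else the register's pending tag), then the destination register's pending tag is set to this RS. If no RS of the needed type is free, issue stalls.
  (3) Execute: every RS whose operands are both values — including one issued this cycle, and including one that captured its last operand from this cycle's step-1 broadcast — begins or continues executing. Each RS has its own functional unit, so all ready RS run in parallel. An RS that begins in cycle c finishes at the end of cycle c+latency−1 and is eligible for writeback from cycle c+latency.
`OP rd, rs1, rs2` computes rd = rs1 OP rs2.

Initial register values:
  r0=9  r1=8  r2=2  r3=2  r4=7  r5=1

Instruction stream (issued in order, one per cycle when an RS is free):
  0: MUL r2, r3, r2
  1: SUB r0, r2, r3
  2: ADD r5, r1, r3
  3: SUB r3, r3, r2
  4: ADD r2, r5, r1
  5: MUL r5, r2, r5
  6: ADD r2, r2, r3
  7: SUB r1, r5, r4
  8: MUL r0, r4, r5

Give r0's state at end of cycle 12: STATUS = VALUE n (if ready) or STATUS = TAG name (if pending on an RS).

STATUS = TAG Mul2

c1: issue MUL r2<-Mul1 | r0:9,r1:8,r2:Mul1,r3:2,r4:7,r5:1
c2: issue SUB r0<-Add1 | r0:Add1,r1:8,r2:Mul1,r3:2,r4:7,r5:1
c3: issue ADD r5<-Add2 | r0:Add1,r1:8,r2:Mul1,r3:2,r4:7,r5:Add2
c4: issue SUB r3<-Add3 | r0:Add1,r1:8,r2:Mul1,r3:Add3,r4:7,r5:Add2
c5: stall | r0:Add1,r1:8,r2:Mul1,r3:Add3,r4:7,r5:Add2
c6: CDB Add2=10; issue ADD r2<-Add2 | r0:Add1,r1:8,r2:Add2,r3:Add3,r4:7,r5:10
c7: CDB Mul1=4; issue MUL r5<-Mul1 | r0:Add1,r1:8,r2:Add2,r3:Add3,r4:7,r5:Mul1
c8: stall | r0:Add1,r1:8,r2:Add2,r3:Add3,r4:7,r5:Mul1
c9: CDB Add2=18; issue ADD r2<-Add2 | r0:Add1,r1:8,r2:Add2,r3:Add3,r4:7,r5:Mul1
c10: CDB Add1=2; issue SUB r1<-Add1 | r0:2,r1:Add1,r2:Add2,r3:Add3,r4:7,r5:Mul1
c11: CDB Add3=-2; issue MUL r0<-Mul2 | r0:Mul2,r1:Add1,r2:Add2,r3:-2,r4:7,r5:Mul1
c12: - | r0:Mul2,r1:Add1,r2:Add2,r3:-2,r4:7,r5:Mul1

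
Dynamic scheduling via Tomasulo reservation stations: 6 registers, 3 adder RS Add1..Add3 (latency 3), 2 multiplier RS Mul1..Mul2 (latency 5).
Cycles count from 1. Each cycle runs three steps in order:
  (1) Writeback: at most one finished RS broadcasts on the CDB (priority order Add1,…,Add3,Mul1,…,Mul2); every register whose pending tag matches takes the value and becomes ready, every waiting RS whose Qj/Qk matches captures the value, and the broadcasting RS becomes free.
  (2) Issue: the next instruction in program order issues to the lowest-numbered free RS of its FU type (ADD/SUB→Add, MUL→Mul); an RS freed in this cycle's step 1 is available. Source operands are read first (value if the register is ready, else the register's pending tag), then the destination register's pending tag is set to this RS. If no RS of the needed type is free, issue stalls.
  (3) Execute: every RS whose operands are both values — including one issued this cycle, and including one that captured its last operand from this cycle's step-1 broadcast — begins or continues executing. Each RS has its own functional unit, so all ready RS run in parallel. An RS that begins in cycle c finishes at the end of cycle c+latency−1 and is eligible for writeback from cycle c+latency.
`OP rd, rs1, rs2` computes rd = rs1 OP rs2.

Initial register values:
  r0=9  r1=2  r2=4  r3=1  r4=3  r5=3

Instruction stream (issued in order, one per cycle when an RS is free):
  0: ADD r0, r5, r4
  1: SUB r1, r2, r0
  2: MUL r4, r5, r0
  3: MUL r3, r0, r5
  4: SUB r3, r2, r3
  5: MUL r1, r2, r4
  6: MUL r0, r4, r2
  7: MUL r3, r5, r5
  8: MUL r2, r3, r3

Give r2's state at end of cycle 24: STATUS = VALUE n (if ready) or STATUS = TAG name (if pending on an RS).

  c1: issue ADD r0<-Add1  regs: r0:Add1,r1:2,r2:4,r3:1,r4:3,r5:3
  c2: issue SUB r1<-Add2  regs: r0:Add1,r1:Add2,r2:4,r3:1,r4:3,r5:3
  c3: issue MUL r4<-Mul1  regs: r0:Add1,r1:Add2,r2:4,r3:1,r4:Mul1,r5:3
  c4: CDB Add1=6; issue MUL r3<-Mul2  regs: r0:6,r1:Add2,r2:4,r3:Mul2,r4:Mul1,r5:3
  c5: issue SUB r3<-Add1  regs: r0:6,r1:Add2,r2:4,r3:Add1,r4:Mul1,r5:3
  c6: stall  regs: r0:6,r1:Add2,r2:4,r3:Add1,r4:Mul1,r5:3
  c7: CDB Add2=-2; stall  regs: r0:6,r1:-2,r2:4,r3:Add1,r4:Mul1,r5:3
  c8: stall  regs: r0:6,r1:-2,r2:4,r3:Add1,r4:Mul1,r5:3
  c9: CDB Mul1=18; issue MUL r1<-Mul1  regs: r0:6,r1:Mul1,r2:4,r3:Add1,r4:18,r5:3
  c10: CDB Mul2=18; issue MUL r0<-Mul2  regs: r0:Mul2,r1:Mul1,r2:4,r3:Add1,r4:18,r5:3
  c11: stall  regs: r0:Mul2,r1:Mul1,r2:4,r3:Add1,r4:18,r5:3
  c12: stall  regs: r0:Mul2,r1:Mul1,r2:4,r3:Add1,r4:18,r5:3
  c13: CDB Add1=-14; stall  regs: r0:Mul2,r1:Mul1,r2:4,r3:-14,r4:18,r5:3
  c14: CDB Mul1=72; issue MUL r3<-Mul1  regs: r0:Mul2,r1:72,r2:4,r3:Mul1,r4:18,r5:3
  c15: CDB Mul2=72; issue MUL r2<-Mul2  regs: r0:72,r1:72,r2:Mul2,r3:Mul1,r4:18,r5:3
  c16: -  regs: r0:72,r1:72,r2:Mul2,r3:Mul1,r4:18,r5:3
  c17: -  regs: r0:72,r1:72,r2:Mul2,r3:Mul1,r4:18,r5:3
  c18: -  regs: r0:72,r1:72,r2:Mul2,r3:Mul1,r4:18,r5:3
  c19: CDB Mul1=9  regs: r0:72,r1:72,r2:Mul2,r3:9,r4:18,r5:3
  c20: -  regs: r0:72,r1:72,r2:Mul2,r3:9,r4:18,r5:3
  c21: -  regs: r0:72,r1:72,r2:Mul2,r3:9,r4:18,r5:3
  c22: -  regs: r0:72,r1:72,r2:Mul2,r3:9,r4:18,r5:3
  c23: -  regs: r0:72,r1:72,r2:Mul2,r3:9,r4:18,r5:3
  c24: CDB Mul2=81  regs: r0:72,r1:72,r2:81,r3:9,r4:18,r5:3

STATUS = VALUE 81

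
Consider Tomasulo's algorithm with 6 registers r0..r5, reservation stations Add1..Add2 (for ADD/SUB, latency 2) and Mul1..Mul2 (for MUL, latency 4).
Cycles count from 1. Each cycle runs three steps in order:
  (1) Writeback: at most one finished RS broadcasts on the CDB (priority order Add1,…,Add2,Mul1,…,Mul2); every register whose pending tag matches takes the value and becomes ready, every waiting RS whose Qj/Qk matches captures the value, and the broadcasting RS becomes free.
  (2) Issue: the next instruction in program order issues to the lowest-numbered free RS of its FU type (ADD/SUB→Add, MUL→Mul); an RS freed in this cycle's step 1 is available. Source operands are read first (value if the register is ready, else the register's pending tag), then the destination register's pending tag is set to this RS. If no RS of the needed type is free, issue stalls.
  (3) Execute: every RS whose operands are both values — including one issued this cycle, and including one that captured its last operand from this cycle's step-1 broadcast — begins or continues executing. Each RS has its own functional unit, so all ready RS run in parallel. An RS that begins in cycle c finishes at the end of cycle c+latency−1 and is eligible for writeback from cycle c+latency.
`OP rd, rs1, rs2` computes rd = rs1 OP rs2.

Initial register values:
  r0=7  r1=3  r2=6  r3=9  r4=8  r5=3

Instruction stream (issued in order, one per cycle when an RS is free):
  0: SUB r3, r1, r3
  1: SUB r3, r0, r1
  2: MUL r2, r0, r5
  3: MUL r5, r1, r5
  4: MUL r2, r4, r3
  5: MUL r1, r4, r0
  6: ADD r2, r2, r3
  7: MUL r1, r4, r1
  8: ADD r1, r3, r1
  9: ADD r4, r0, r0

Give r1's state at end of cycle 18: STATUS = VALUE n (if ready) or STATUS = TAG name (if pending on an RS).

STATUS = VALUE 452

c1: issue SUB r3<-Add1 | r0:7,r1:3,r2:6,r3:Add1,r4:8,r5:3
c2: issue SUB r3<-Add2 | r0:7,r1:3,r2:6,r3:Add2,r4:8,r5:3
c3: CDB Add1=-6; issue MUL r2<-Mul1 | r0:7,r1:3,r2:Mul1,r3:Add2,r4:8,r5:3
c4: CDB Add2=4; issue MUL r5<-Mul2 | r0:7,r1:3,r2:Mul1,r3:4,r4:8,r5:Mul2
c5: stall | r0:7,r1:3,r2:Mul1,r3:4,r4:8,r5:Mul2
c6: stall | r0:7,r1:3,r2:Mul1,r3:4,r4:8,r5:Mul2
c7: CDB Mul1=21; issue MUL r2<-Mul1 | r0:7,r1:3,r2:Mul1,r3:4,r4:8,r5:Mul2
c8: CDB Mul2=9; issue MUL r1<-Mul2 | r0:7,r1:Mul2,r2:Mul1,r3:4,r4:8,r5:9
c9: issue ADD r2<-Add1 | r0:7,r1:Mul2,r2:Add1,r3:4,r4:8,r5:9
c10: stall | r0:7,r1:Mul2,r2:Add1,r3:4,r4:8,r5:9
c11: CDB Mul1=32; issue MUL r1<-Mul1 | r0:7,r1:Mul1,r2:Add1,r3:4,r4:8,r5:9
c12: CDB Mul2=56; issue ADD r1<-Add2 | r0:7,r1:Add2,r2:Add1,r3:4,r4:8,r5:9
c13: CDB Add1=36; issue ADD r4<-Add1 | r0:7,r1:Add2,r2:36,r3:4,r4:Add1,r5:9
c14: - | r0:7,r1:Add2,r2:36,r3:4,r4:Add1,r5:9
c15: CDB Add1=14 | r0:7,r1:Add2,r2:36,r3:4,r4:14,r5:9
c16: CDB Mul1=448 | r0:7,r1:Add2,r2:36,r3:4,r4:14,r5:9
c17: - | r0:7,r1:Add2,r2:36,r3:4,r4:14,r5:9
c18: CDB Add2=452 | r0:7,r1:452,r2:36,r3:4,r4:14,r5:9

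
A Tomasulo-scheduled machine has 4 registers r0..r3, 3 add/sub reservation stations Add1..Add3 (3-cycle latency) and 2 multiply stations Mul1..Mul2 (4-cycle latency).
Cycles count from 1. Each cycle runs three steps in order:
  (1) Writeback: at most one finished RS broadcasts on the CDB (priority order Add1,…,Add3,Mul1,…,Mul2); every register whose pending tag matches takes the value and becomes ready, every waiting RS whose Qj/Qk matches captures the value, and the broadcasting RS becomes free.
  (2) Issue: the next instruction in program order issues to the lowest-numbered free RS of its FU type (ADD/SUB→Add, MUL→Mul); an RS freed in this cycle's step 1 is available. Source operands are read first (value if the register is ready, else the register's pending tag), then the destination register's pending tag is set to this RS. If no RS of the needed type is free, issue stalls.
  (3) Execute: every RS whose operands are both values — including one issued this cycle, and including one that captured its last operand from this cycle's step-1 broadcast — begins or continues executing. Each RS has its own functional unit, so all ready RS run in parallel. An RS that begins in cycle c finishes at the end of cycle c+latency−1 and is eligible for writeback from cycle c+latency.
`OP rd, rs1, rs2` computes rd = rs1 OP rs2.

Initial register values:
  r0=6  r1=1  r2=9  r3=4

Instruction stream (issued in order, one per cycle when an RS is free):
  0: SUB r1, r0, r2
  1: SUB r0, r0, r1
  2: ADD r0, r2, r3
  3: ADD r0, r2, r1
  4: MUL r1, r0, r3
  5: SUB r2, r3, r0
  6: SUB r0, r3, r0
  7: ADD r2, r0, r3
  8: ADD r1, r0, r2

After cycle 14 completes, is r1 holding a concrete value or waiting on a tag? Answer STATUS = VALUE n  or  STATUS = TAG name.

  c1: issue SUB r1<-Add1  regs: r0:6,r1:Add1,r2:9,r3:4
  c2: issue SUB r0<-Add2  regs: r0:Add2,r1:Add1,r2:9,r3:4
  c3: issue ADD r0<-Add3  regs: r0:Add3,r1:Add1,r2:9,r3:4
  c4: CDB Add1=-3; issue ADD r0<-Add1  regs: r0:Add1,r1:-3,r2:9,r3:4
  c5: issue MUL r1<-Mul1  regs: r0:Add1,r1:Mul1,r2:9,r3:4
  c6: CDB Add3=13; issue SUB r2<-Add3  regs: r0:Add1,r1:Mul1,r2:Add3,r3:4
  c7: CDB Add1=6; issue SUB r0<-Add1  regs: r0:Add1,r1:Mul1,r2:Add3,r3:4
  c8: CDB Add2=9; issue ADD r2<-Add2  regs: r0:Add1,r1:Mul1,r2:Add2,r3:4
  c9: stall  regs: r0:Add1,r1:Mul1,r2:Add2,r3:4
  c10: CDB Add1=-2; issue ADD r1<-Add1  regs: r0:-2,r1:Add1,r2:Add2,r3:4
  c11: CDB Add3=-2  regs: r0:-2,r1:Add1,r2:Add2,r3:4
  c12: CDB Mul1=24  regs: r0:-2,r1:Add1,r2:Add2,r3:4
  c13: CDB Add2=2  regs: r0:-2,r1:Add1,r2:2,r3:4
  c14: -  regs: r0:-2,r1:Add1,r2:2,r3:4

STATUS = TAG Add1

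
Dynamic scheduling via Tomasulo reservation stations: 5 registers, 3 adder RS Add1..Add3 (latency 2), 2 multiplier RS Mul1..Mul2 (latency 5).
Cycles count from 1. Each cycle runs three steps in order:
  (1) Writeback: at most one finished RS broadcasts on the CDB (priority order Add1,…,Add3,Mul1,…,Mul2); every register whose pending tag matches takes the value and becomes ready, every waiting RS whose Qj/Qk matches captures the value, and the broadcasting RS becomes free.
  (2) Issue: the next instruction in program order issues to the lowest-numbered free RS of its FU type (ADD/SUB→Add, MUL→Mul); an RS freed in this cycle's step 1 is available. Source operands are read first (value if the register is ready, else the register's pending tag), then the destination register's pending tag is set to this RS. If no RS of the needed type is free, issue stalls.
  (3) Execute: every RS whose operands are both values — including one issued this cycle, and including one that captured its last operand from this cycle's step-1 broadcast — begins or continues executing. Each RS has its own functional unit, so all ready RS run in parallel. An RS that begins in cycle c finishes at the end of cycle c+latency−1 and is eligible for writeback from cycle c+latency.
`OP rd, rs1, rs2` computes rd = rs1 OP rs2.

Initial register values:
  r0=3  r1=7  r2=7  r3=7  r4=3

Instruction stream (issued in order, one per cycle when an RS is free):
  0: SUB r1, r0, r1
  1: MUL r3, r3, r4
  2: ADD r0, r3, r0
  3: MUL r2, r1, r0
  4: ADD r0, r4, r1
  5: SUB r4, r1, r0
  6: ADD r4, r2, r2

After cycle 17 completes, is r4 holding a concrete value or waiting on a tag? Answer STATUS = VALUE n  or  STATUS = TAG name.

STATUS = VALUE -192

c1: issue SUB r1<-Add1 | r0:3,r1:Add1,r2:7,r3:7,r4:3
c2: issue MUL r3<-Mul1 | r0:3,r1:Add1,r2:7,r3:Mul1,r4:3
c3: CDB Add1=-4; issue ADD r0<-Add1 | r0:Add1,r1:-4,r2:7,r3:Mul1,r4:3
c4: issue MUL r2<-Mul2 | r0:Add1,r1:-4,r2:Mul2,r3:Mul1,r4:3
c5: issue ADD r0<-Add2 | r0:Add2,r1:-4,r2:Mul2,r3:Mul1,r4:3
c6: issue SUB r4<-Add3 | r0:Add2,r1:-4,r2:Mul2,r3:Mul1,r4:Add3
c7: CDB Add2=-1; issue ADD r4<-Add2 | r0:-1,r1:-4,r2:Mul2,r3:Mul1,r4:Add2
c8: CDB Mul1=21 | r0:-1,r1:-4,r2:Mul2,r3:21,r4:Add2
c9: CDB Add3=-3 | r0:-1,r1:-4,r2:Mul2,r3:21,r4:Add2
c10: CDB Add1=24 | r0:-1,r1:-4,r2:Mul2,r3:21,r4:Add2
c11: - | r0:-1,r1:-4,r2:Mul2,r3:21,r4:Add2
c12: - | r0:-1,r1:-4,r2:Mul2,r3:21,r4:Add2
c13: - | r0:-1,r1:-4,r2:Mul2,r3:21,r4:Add2
c14: - | r0:-1,r1:-4,r2:Mul2,r3:21,r4:Add2
c15: CDB Mul2=-96 | r0:-1,r1:-4,r2:-96,r3:21,r4:Add2
c16: - | r0:-1,r1:-4,r2:-96,r3:21,r4:Add2
c17: CDB Add2=-192 | r0:-1,r1:-4,r2:-96,r3:21,r4:-192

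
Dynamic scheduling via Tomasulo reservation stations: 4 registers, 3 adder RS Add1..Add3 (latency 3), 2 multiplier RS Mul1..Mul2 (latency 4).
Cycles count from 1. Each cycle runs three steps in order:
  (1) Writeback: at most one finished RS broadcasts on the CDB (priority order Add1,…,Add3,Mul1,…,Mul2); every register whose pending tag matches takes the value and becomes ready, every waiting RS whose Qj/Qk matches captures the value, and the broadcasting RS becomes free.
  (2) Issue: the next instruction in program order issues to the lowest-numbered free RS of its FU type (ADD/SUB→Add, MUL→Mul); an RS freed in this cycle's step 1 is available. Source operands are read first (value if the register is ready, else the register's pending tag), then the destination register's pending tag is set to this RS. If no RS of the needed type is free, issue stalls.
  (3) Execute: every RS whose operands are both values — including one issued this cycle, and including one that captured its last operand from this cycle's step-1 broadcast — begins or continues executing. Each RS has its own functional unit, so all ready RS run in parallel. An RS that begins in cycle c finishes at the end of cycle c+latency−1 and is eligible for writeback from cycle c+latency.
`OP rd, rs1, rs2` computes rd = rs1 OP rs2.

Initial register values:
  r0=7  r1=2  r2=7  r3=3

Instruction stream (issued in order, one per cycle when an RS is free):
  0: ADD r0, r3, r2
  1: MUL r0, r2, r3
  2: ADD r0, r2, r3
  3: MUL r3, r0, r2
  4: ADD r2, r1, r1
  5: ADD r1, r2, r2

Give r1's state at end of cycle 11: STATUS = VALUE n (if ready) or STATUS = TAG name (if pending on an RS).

c1: issue ADD r0<-Add1 | r0:Add1,r1:2,r2:7,r3:3
c2: issue MUL r0<-Mul1 | r0:Mul1,r1:2,r2:7,r3:3
c3: issue ADD r0<-Add2 | r0:Add2,r1:2,r2:7,r3:3
c4: CDB Add1=10; issue MUL r3<-Mul2 | r0:Add2,r1:2,r2:7,r3:Mul2
c5: issue ADD r2<-Add1 | r0:Add2,r1:2,r2:Add1,r3:Mul2
c6: CDB Add2=10; issue ADD r1<-Add2 | r0:10,r1:Add2,r2:Add1,r3:Mul2
c7: CDB Mul1=21 | r0:10,r1:Add2,r2:Add1,r3:Mul2
c8: CDB Add1=4 | r0:10,r1:Add2,r2:4,r3:Mul2
c9: - | r0:10,r1:Add2,r2:4,r3:Mul2
c10: CDB Mul2=70 | r0:10,r1:Add2,r2:4,r3:70
c11: CDB Add2=8 | r0:10,r1:8,r2:4,r3:70

STATUS = VALUE 8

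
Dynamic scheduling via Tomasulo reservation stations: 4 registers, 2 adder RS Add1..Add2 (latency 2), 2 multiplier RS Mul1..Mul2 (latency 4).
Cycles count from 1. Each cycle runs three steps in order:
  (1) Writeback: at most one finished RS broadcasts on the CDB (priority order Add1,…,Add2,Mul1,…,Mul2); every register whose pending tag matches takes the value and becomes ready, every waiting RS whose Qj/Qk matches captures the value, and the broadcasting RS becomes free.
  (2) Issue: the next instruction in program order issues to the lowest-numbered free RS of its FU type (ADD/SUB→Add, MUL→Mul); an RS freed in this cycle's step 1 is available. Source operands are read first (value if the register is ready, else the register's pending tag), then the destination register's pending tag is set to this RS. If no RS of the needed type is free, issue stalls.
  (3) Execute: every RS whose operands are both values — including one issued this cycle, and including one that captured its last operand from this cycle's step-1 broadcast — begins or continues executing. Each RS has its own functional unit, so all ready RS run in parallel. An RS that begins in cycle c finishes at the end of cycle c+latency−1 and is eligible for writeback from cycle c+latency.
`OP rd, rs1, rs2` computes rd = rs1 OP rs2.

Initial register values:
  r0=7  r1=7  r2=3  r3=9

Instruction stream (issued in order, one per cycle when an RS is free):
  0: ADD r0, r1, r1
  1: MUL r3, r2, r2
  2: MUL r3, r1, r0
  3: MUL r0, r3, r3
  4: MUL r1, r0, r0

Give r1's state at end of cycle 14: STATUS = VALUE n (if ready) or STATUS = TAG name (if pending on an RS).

cycle 1: issue ADD r0<-Add1 // r0:Add1,r1:7,r2:3,r3:9
cycle 2: issue MUL r3<-Mul1 // r0:Add1,r1:7,r2:3,r3:Mul1
cycle 3: CDB Add1=14; issue MUL r3<-Mul2 // r0:14,r1:7,r2:3,r3:Mul2
cycle 4: stall // r0:14,r1:7,r2:3,r3:Mul2
cycle 5: stall // r0:14,r1:7,r2:3,r3:Mul2
cycle 6: CDB Mul1=9; issue MUL r0<-Mul1 // r0:Mul1,r1:7,r2:3,r3:Mul2
cycle 7: CDB Mul2=98; issue MUL r1<-Mul2 // r0:Mul1,r1:Mul2,r2:3,r3:98
cycle 8: - // r0:Mul1,r1:Mul2,r2:3,r3:98
cycle 9: - // r0:Mul1,r1:Mul2,r2:3,r3:98
cycle 10: - // r0:Mul1,r1:Mul2,r2:3,r3:98
cycle 11: CDB Mul1=9604 // r0:9604,r1:Mul2,r2:3,r3:98
cycle 12: - // r0:9604,r1:Mul2,r2:3,r3:98
cycle 13: - // r0:9604,r1:Mul2,r2:3,r3:98
cycle 14: - // r0:9604,r1:Mul2,r2:3,r3:98

STATUS = TAG Mul2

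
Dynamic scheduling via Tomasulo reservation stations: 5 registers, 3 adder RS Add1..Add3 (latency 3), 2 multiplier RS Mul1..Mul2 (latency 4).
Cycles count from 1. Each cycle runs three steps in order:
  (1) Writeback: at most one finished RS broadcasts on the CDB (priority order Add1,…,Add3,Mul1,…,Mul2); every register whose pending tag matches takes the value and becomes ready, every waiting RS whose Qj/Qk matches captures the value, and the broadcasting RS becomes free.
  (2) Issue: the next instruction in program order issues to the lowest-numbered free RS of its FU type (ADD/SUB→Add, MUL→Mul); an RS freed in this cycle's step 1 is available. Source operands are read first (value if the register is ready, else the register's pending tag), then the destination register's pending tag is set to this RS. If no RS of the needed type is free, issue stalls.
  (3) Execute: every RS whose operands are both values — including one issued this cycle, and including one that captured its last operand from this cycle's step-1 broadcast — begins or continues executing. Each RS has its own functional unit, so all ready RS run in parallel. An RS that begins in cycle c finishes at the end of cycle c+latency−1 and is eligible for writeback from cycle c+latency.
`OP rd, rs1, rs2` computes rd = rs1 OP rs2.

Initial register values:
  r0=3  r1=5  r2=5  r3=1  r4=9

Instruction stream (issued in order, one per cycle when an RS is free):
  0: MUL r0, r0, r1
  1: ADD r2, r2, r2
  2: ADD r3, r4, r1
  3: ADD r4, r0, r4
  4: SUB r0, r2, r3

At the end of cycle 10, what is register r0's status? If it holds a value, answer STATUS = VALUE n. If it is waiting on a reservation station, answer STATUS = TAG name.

STATUS = VALUE -4

cycle 1: issue MUL r0<-Mul1 // r0:Mul1,r1:5,r2:5,r3:1,r4:9
cycle 2: issue ADD r2<-Add1 // r0:Mul1,r1:5,r2:Add1,r3:1,r4:9
cycle 3: issue ADD r3<-Add2 // r0:Mul1,r1:5,r2:Add1,r3:Add2,r4:9
cycle 4: issue ADD r4<-Add3 // r0:Mul1,r1:5,r2:Add1,r3:Add2,r4:Add3
cycle 5: CDB Add1=10; issue SUB r0<-Add1 // r0:Add1,r1:5,r2:10,r3:Add2,r4:Add3
cycle 6: CDB Add2=14 // r0:Add1,r1:5,r2:10,r3:14,r4:Add3
cycle 7: CDB Mul1=15 // r0:Add1,r1:5,r2:10,r3:14,r4:Add3
cycle 8: - // r0:Add1,r1:5,r2:10,r3:14,r4:Add3
cycle 9: CDB Add1=-4 // r0:-4,r1:5,r2:10,r3:14,r4:Add3
cycle 10: CDB Add3=24 // r0:-4,r1:5,r2:10,r3:14,r4:24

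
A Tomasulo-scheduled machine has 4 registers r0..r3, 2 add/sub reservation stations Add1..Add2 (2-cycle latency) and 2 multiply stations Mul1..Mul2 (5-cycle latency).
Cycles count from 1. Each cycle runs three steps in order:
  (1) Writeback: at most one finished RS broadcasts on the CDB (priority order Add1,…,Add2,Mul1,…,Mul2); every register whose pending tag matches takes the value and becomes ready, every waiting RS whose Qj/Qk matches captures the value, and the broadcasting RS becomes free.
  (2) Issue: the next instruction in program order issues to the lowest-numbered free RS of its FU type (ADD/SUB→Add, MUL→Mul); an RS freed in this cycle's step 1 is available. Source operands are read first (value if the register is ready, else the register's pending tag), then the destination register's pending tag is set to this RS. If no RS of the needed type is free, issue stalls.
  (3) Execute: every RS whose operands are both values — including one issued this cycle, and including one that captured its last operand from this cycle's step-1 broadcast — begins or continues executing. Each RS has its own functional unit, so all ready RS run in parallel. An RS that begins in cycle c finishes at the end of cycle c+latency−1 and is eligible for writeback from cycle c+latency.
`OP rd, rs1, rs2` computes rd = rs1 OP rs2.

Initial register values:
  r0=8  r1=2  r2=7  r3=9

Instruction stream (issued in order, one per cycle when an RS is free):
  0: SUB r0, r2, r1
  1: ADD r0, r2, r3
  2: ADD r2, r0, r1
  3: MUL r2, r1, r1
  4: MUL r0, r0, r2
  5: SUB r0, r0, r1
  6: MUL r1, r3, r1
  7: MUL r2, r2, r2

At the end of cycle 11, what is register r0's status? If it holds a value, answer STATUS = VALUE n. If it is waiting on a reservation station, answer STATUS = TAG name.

STATUS = TAG Add1

  c1: issue SUB r0<-Add1  regs: r0:Add1,r1:2,r2:7,r3:9
  c2: issue ADD r0<-Add2  regs: r0:Add2,r1:2,r2:7,r3:9
  c3: CDB Add1=5; issue ADD r2<-Add1  regs: r0:Add2,r1:2,r2:Add1,r3:9
  c4: CDB Add2=16; issue MUL r2<-Mul1  regs: r0:16,r1:2,r2:Mul1,r3:9
  c5: issue MUL r0<-Mul2  regs: r0:Mul2,r1:2,r2:Mul1,r3:9
  c6: CDB Add1=18; issue SUB r0<-Add1  regs: r0:Add1,r1:2,r2:Mul1,r3:9
  c7: stall  regs: r0:Add1,r1:2,r2:Mul1,r3:9
  c8: stall  regs: r0:Add1,r1:2,r2:Mul1,r3:9
  c9: CDB Mul1=4; issue MUL r1<-Mul1  regs: r0:Add1,r1:Mul1,r2:4,r3:9
  c10: stall  regs: r0:Add1,r1:Mul1,r2:4,r3:9
  c11: stall  regs: r0:Add1,r1:Mul1,r2:4,r3:9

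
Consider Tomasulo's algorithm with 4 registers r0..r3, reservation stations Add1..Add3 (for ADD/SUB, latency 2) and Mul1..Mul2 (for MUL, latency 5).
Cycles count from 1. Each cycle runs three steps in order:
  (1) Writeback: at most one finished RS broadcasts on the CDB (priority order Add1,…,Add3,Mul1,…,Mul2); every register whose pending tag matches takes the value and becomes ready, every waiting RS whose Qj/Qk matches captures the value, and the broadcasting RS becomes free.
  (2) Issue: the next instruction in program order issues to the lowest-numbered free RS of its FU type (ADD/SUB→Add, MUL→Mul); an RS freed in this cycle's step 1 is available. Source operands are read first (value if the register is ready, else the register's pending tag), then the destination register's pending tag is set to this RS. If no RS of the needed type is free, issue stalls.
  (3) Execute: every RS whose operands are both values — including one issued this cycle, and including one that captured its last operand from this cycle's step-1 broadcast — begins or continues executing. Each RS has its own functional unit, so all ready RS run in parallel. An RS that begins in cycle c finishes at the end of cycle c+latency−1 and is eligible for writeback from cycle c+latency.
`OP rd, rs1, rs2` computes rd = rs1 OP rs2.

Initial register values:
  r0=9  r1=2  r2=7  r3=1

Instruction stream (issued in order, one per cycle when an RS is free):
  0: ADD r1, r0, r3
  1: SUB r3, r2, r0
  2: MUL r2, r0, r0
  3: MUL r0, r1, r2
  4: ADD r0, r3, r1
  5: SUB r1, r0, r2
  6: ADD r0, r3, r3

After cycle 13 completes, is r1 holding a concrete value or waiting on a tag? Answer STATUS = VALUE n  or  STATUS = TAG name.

STATUS = VALUE -73

  c1: issue ADD r1<-Add1  regs: r0:9,r1:Add1,r2:7,r3:1
  c2: issue SUB r3<-Add2  regs: r0:9,r1:Add1,r2:7,r3:Add2
  c3: CDB Add1=10; issue MUL r2<-Mul1  regs: r0:9,r1:10,r2:Mul1,r3:Add2
  c4: CDB Add2=-2; issue MUL r0<-Mul2  regs: r0:Mul2,r1:10,r2:Mul1,r3:-2
  c5: issue ADD r0<-Add1  regs: r0:Add1,r1:10,r2:Mul1,r3:-2
  c6: issue SUB r1<-Add2  regs: r0:Add1,r1:Add2,r2:Mul1,r3:-2
  c7: CDB Add1=8; issue ADD r0<-Add1  regs: r0:Add1,r1:Add2,r2:Mul1,r3:-2
  c8: CDB Mul1=81  regs: r0:Add1,r1:Add2,r2:81,r3:-2
  c9: CDB Add1=-4  regs: r0:-4,r1:Add2,r2:81,r3:-2
  c10: CDB Add2=-73  regs: r0:-4,r1:-73,r2:81,r3:-2
  c11: -  regs: r0:-4,r1:-73,r2:81,r3:-2
  c12: -  regs: r0:-4,r1:-73,r2:81,r3:-2
  c13: CDB Mul2=810  regs: r0:-4,r1:-73,r2:81,r3:-2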